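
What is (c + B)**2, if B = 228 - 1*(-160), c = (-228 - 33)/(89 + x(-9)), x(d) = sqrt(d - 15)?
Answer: (-1170888385*I + 53188592*sqrt(6))/(-7897*I + 356*sqrt(6)) ≈ 1.4828e+5 + 123.94*I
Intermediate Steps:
x(d) = sqrt(-15 + d)
c = -261/(89 + 2*I*sqrt(6)) (c = (-228 - 33)/(89 + sqrt(-15 - 9)) = -261/(89 + sqrt(-24)) = -261/(89 + 2*I*sqrt(6)) ≈ -2.9237 + 0.16094*I)
B = 388 (B = 228 + 160 = 388)
(c + B)**2 = ((-23229/7945 + 522*I*sqrt(6)/7945) + 388)**2 = (3059431/7945 + 522*I*sqrt(6)/7945)**2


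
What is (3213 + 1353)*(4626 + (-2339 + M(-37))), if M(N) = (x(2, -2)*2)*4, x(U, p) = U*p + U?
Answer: 10369386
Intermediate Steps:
x(U, p) = U + U*p
M(N) = -16 (M(N) = ((2*(1 - 2))*2)*4 = ((2*(-1))*2)*4 = -2*2*4 = -4*4 = -16)
(3213 + 1353)*(4626 + (-2339 + M(-37))) = (3213 + 1353)*(4626 + (-2339 - 16)) = 4566*(4626 - 2355) = 4566*2271 = 10369386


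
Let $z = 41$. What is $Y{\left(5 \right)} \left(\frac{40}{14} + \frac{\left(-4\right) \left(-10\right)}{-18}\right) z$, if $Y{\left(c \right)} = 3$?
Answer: $\frac{1640}{21} \approx 78.095$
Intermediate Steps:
$Y{\left(5 \right)} \left(\frac{40}{14} + \frac{\left(-4\right) \left(-10\right)}{-18}\right) z = 3 \left(\frac{40}{14} + \frac{\left(-4\right) \left(-10\right)}{-18}\right) 41 = 3 \left(40 \cdot \frac{1}{14} + 40 \left(- \frac{1}{18}\right)\right) 41 = 3 \left(\frac{20}{7} - \frac{20}{9}\right) 41 = 3 \cdot \frac{40}{63} \cdot 41 = \frac{40}{21} \cdot 41 = \frac{1640}{21}$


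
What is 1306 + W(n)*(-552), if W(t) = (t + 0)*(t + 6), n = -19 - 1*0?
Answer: -135038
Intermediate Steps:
n = -19 (n = -19 + 0 = -19)
W(t) = t*(6 + t)
1306 + W(n)*(-552) = 1306 - 19*(6 - 19)*(-552) = 1306 - 19*(-13)*(-552) = 1306 + 247*(-552) = 1306 - 136344 = -135038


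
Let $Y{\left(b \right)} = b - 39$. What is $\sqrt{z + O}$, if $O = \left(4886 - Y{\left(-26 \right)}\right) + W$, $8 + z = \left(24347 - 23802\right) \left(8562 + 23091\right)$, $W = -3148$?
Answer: $2 \sqrt{4313170} \approx 4153.6$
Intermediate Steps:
$z = 17250877$ ($z = -8 + \left(24347 - 23802\right) \left(8562 + 23091\right) = -8 + 545 \cdot 31653 = -8 + 17250885 = 17250877$)
$Y{\left(b \right)} = -39 + b$ ($Y{\left(b \right)} = b - 39 = -39 + b$)
$O = 1803$ ($O = \left(4886 - \left(-39 - 26\right)\right) - 3148 = \left(4886 - -65\right) - 3148 = \left(4886 + 65\right) - 3148 = 4951 - 3148 = 1803$)
$\sqrt{z + O} = \sqrt{17250877 + 1803} = \sqrt{17252680} = 2 \sqrt{4313170}$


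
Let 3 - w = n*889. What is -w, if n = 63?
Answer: 56004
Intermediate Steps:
w = -56004 (w = 3 - 63*889 = 3 - 1*56007 = 3 - 56007 = -56004)
-w = -1*(-56004) = 56004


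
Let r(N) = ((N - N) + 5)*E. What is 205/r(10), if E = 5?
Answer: 41/5 ≈ 8.2000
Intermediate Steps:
r(N) = 25 (r(N) = ((N - N) + 5)*5 = (0 + 5)*5 = 5*5 = 25)
205/r(10) = 205/25 = 205*(1/25) = 41/5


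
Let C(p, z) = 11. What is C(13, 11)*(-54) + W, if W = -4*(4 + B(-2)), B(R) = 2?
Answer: -618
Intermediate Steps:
W = -24 (W = -4*(4 + 2) = -4*6 = -24)
C(13, 11)*(-54) + W = 11*(-54) - 24 = -594 - 24 = -618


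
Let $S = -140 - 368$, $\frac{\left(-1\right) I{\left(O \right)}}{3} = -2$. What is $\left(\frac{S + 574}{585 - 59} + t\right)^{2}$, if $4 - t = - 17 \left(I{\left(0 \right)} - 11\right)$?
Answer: $\frac{452412900}{69169} \approx 6540.7$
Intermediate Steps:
$I{\left(O \right)} = 6$ ($I{\left(O \right)} = \left(-3\right) \left(-2\right) = 6$)
$S = -508$ ($S = -140 - 368 = -508$)
$t = -81$ ($t = 4 - - 17 \left(6 - 11\right) = 4 - \left(-17\right) \left(-5\right) = 4 - 85 = -81$)
$\left(\frac{S + 574}{585 - 59} + t\right)^{2} = \left(\frac{-508 + 574}{585 - 59} - 81\right)^{2} = \left(\frac{66}{526} - 81\right)^{2} = \left(66 \cdot \frac{1}{526} - 81\right)^{2} = \left(\frac{33}{263} - 81\right)^{2} = \left(- \frac{21270}{263}\right)^{2} = \frac{452412900}{69169}$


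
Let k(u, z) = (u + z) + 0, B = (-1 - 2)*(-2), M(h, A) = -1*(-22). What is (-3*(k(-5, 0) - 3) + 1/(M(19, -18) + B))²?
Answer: 452929/784 ≈ 577.72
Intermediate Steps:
M(h, A) = 22
B = 6 (B = -3*(-2) = 6)
k(u, z) = u + z
(-3*(k(-5, 0) - 3) + 1/(M(19, -18) + B))² = (-3*((-5 + 0) - 3) + 1/(22 + 6))² = (-3*(-5 - 3) + 1/28)² = (-3*(-8) + 1/28)² = (24 + 1/28)² = (673/28)² = 452929/784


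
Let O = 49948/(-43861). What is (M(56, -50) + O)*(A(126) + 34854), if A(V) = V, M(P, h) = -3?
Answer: -6349954380/43861 ≈ -1.4477e+5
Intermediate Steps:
O = -49948/43861 (O = 49948*(-1/43861) = -49948/43861 ≈ -1.1388)
(M(56, -50) + O)*(A(126) + 34854) = (-3 - 49948/43861)*(126 + 34854) = -181531/43861*34980 = -6349954380/43861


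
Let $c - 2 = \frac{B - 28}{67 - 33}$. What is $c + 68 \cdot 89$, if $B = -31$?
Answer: $\frac{205777}{34} \approx 6052.3$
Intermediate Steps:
$c = \frac{9}{34}$ ($c = 2 + \frac{-31 - 28}{67 - 33} = 2 - \frac{59}{34} = \frac{9}{34} \approx 0.26471$)
$c + 68 \cdot 89 = \frac{9}{34} + 68 \cdot 89 = \frac{9}{34} + 6052 = \frac{205777}{34}$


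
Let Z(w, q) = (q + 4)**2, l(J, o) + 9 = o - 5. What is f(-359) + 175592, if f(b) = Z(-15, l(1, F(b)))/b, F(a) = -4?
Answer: 63037332/359 ≈ 1.7559e+5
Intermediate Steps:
l(J, o) = -14 + o (l(J, o) = -9 + (o - 5) = -9 + (-5 + o) = -14 + o)
Z(w, q) = (4 + q)**2
f(b) = 196/b (f(b) = (4 + (-14 - 4))**2/b = (4 - 18)**2/b = (-14)**2/b = 196/b)
f(-359) + 175592 = 196/(-359) + 175592 = 196*(-1/359) + 175592 = -196/359 + 175592 = 63037332/359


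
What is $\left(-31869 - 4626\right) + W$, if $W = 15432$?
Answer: $-21063$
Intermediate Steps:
$\left(-31869 - 4626\right) + W = \left(-31869 - 4626\right) + 15432 = -36495 + 15432 = -21063$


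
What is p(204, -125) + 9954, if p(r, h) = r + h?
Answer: 10033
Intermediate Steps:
p(r, h) = h + r
p(204, -125) + 9954 = (-125 + 204) + 9954 = 79 + 9954 = 10033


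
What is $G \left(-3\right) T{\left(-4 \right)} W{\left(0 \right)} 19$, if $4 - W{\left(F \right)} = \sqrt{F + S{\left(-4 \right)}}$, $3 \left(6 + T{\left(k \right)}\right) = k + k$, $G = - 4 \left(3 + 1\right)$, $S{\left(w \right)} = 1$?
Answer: $-23712$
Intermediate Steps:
$G = -16$ ($G = \left(-4\right) 4 = -16$)
$T{\left(k \right)} = -6 + \frac{2 k}{3}$ ($T{\left(k \right)} = -6 + \frac{k + k}{3} = -6 + \frac{2 k}{3}$)
$W{\left(F \right)} = 4 - \sqrt{1 + F}$ ($W{\left(F \right)} = 4 - \sqrt{F + 1} = 4 - \sqrt{1 + F}$)
$G \left(-3\right) T{\left(-4 \right)} W{\left(0 \right)} 19 = \left(-16\right) \left(-3\right) \left(-6 + \frac{2}{3} \left(-4\right)\right) \left(4 - \sqrt{1 + 0}\right) 19 = 48 \left(-6 - \frac{8}{3}\right) \left(4 - \sqrt{1}\right) 19 = 48 \left(- \frac{26 \left(4 - 1\right)}{3}\right) 19 = 48 \left(\left(- \frac{26}{3}\right) 3\right) 19 = 48 \left(-26\right) 19 = \left(-1248\right) 19 = -23712$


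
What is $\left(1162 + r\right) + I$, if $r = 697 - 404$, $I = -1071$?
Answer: $384$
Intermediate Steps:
$r = 293$ ($r = 697 - 404 = 293$)
$\left(1162 + r\right) + I = \left(1162 + 293\right) - 1071 = 1455 - 1071 = 384$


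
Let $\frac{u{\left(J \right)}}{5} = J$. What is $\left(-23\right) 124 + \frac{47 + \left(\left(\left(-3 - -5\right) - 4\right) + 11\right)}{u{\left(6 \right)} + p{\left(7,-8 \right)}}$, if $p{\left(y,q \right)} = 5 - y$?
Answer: $-2850$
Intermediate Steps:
$u{\left(J \right)} = 5 J$
$\left(-23\right) 124 + \frac{47 + \left(\left(\left(-3 - -5\right) - 4\right) + 11\right)}{u{\left(6 \right)} + p{\left(7,-8 \right)}} = \left(-23\right) 124 + \frac{47 + \left(\left(\left(-3 - -5\right) - 4\right) + 11\right)}{5 \cdot 6 + \left(5 - 7\right)} = -2852 + \frac{47 + \left(\left(\left(-3 + 5\right) - 4\right) + 11\right)}{30 + \left(5 - 7\right)} = -2852 + \frac{47 + \left(\left(2 - 4\right) + 11\right)}{30 - 2} = -2852 + \frac{47 + \left(-2 + 11\right)}{28} = -2852 + \left(47 + 9\right) \frac{1}{28} = -2852 + 56 \cdot \frac{1}{28} = -2852 + 2 = -2850$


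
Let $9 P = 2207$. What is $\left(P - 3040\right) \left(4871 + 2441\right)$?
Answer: $- \frac{183918736}{9} \approx -2.0435 \cdot 10^{7}$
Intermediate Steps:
$P = \frac{2207}{9}$ ($P = \frac{1}{9} \cdot 2207 = \frac{2207}{9} \approx 245.22$)
$\left(P - 3040\right) \left(4871 + 2441\right) = \left(\frac{2207}{9} - 3040\right) \left(4871 + 2441\right) = \left(- \frac{25153}{9}\right) 7312 = - \frac{183918736}{9}$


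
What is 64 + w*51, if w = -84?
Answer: -4220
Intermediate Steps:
64 + w*51 = 64 - 84*51 = 64 - 4284 = -4220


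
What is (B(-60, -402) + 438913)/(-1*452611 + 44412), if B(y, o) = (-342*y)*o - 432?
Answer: 7810559/408199 ≈ 19.134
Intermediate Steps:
B(y, o) = -432 - 342*o*y (B(y, o) = -342*o*y - 432 = -432 - 342*o*y)
(B(-60, -402) + 438913)/(-1*452611 + 44412) = ((-432 - 342*(-402)*(-60)) + 438913)/(-1*452611 + 44412) = ((-432 - 8249040) + 438913)/(-452611 + 44412) = (-8249472 + 438913)/(-408199) = -7810559*(-1/408199) = 7810559/408199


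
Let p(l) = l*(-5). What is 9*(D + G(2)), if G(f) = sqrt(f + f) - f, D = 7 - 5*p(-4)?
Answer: -837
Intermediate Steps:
p(l) = -5*l
D = -93 (D = 7 - (-25)*(-4) = 7 - 5*20 = 7 - 100 = -93)
G(f) = -f + sqrt(2)*sqrt(f) (G(f) = sqrt(2*f) - f = sqrt(2)*sqrt(f) - f = -f + sqrt(2)*sqrt(f))
9*(D + G(2)) = 9*(-93 + (-1*2 + sqrt(2)*sqrt(2))) = 9*(-93 + (-2 + 2)) = 9*(-93 + 0) = 9*(-93) = -837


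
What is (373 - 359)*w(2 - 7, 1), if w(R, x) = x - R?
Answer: 84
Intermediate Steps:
(373 - 359)*w(2 - 7, 1) = (373 - 359)*(1 - (2 - 7)) = 14*(1 - 1*(-5)) = 14*(1 + 5) = 14*6 = 84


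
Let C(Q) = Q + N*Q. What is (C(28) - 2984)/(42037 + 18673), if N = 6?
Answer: -1394/30355 ≈ -0.045923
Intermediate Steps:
C(Q) = 7*Q (C(Q) = Q + 6*Q = 7*Q)
(C(28) - 2984)/(42037 + 18673) = (7*28 - 2984)/(42037 + 18673) = (196 - 2984)/60710 = -2788*1/60710 = -1394/30355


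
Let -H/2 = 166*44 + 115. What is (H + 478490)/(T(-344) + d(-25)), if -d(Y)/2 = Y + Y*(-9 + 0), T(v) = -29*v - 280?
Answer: 16559/332 ≈ 49.877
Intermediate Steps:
T(v) = -280 - 29*v
H = -14838 (H = -2*(166*44 + 115) = -2*(7304 + 115) = -2*7419 = -14838)
d(Y) = 16*Y (d(Y) = -2*(Y + Y*(-9 + 0)) = -2*(Y + Y*(-9)) = -2*(Y - 9*Y) = -(-16)*Y = 16*Y)
(H + 478490)/(T(-344) + d(-25)) = (-14838 + 478490)/((-280 - 29*(-344)) + 16*(-25)) = 463652/((-280 + 9976) - 400) = 463652/(9696 - 400) = 463652/9296 = 463652*(1/9296) = 16559/332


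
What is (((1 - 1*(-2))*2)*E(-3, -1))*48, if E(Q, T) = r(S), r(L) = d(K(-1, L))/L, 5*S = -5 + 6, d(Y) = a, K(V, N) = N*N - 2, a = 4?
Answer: 5760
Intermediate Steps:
K(V, N) = -2 + N² (K(V, N) = N² - 2 = -2 + N²)
d(Y) = 4
S = ⅕ (S = (-5 + 6)/5 = (⅕)*1 = ⅕ ≈ 0.20000)
r(L) = 4/L
E(Q, T) = 20 (E(Q, T) = 4/(⅕) = 4*5 = 20)
(((1 - 1*(-2))*2)*E(-3, -1))*48 = (((1 - 1*(-2))*2)*20)*48 = (((1 + 2)*2)*20)*48 = ((3*2)*20)*48 = (6*20)*48 = 120*48 = 5760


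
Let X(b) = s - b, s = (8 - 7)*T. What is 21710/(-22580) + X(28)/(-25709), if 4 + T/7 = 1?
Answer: -55703597/58050922 ≈ -0.95956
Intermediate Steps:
T = -21 (T = -28 + 7*1 = -28 + 7 = -21)
s = -21 (s = (8 - 7)*(-21) = 1*(-21) = -21)
X(b) = -21 - b
21710/(-22580) + X(28)/(-25709) = 21710/(-22580) + (-21 - 1*28)/(-25709) = 21710*(-1/22580) + (-21 - 28)*(-1/25709) = -2171/2258 - 49*(-1/25709) = -2171/2258 + 49/25709 = -55703597/58050922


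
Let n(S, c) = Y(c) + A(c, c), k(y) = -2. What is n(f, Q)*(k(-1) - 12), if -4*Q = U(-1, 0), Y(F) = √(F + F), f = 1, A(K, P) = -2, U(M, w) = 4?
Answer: 28 - 14*I*√2 ≈ 28.0 - 19.799*I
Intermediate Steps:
Y(F) = √2*√F (Y(F) = √(2*F) = √2*√F)
Q = -1 (Q = -¼*4 = -1)
n(S, c) = -2 + √2*√c (n(S, c) = √2*√c - 2 = -2 + √2*√c)
n(f, Q)*(k(-1) - 12) = (-2 + √2*√(-1))*(-2 - 12) = (-2 + √2*I)*(-14) = (-2 + I*√2)*(-14) = 28 - 14*I*√2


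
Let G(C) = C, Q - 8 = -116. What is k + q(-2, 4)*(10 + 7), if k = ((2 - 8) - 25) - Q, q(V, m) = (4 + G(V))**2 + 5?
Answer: 230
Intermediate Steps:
Q = -108 (Q = 8 - 116 = -108)
q(V, m) = 5 + (4 + V)**2 (q(V, m) = (4 + V)**2 + 5 = 5 + (4 + V)**2)
k = 77 (k = ((2 - 8) - 25) - 1*(-108) = (-6 - 25) + 108 = -31 + 108 = 77)
k + q(-2, 4)*(10 + 7) = 77 + (5 + (4 - 2)**2)*(10 + 7) = 77 + (5 + 2**2)*17 = 77 + (5 + 4)*17 = 77 + 9*17 = 77 + 153 = 230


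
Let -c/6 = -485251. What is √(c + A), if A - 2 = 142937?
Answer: √3054445 ≈ 1747.7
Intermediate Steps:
A = 142939 (A = 2 + 142937 = 142939)
c = 2911506 (c = -6*(-485251) = 2911506)
√(c + A) = √(2911506 + 142939) = √3054445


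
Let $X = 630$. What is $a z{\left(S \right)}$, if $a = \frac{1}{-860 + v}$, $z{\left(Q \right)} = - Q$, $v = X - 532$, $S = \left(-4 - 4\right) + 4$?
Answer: $- \frac{2}{381} \approx -0.0052493$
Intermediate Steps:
$S = -4$ ($S = -8 + 4 = -4$)
$v = 98$ ($v = 630 - 532 = 98$)
$a = - \frac{1}{762}$ ($a = \frac{1}{-860 + 98} = \frac{1}{-762} = - \frac{1}{762} \approx -0.0013123$)
$a z{\left(S \right)} = - \frac{\left(-1\right) \left(-4\right)}{762} = \left(- \frac{1}{762}\right) 4 = - \frac{2}{381}$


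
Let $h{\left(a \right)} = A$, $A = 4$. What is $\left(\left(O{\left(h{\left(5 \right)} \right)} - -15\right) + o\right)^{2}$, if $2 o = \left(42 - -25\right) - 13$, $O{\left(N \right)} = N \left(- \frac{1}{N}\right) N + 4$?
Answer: $1764$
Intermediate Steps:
$h{\left(a \right)} = 4$
$O{\left(N \right)} = 4 - N$ ($O{\left(N \right)} = - N + 4 = 4 - N$)
$o = 27$ ($o = \frac{\left(42 - -25\right) - 13}{2} = \frac{\left(42 + 25\right) - 13}{2} = \frac{67 - 13}{2} = \frac{1}{2} \cdot 54 = 27$)
$\left(\left(O{\left(h{\left(5 \right)} \right)} - -15\right) + o\right)^{2} = \left(\left(\left(4 - 4\right) - -15\right) + 27\right)^{2} = \left(\left(\left(4 - 4\right) + 15\right) + 27\right)^{2} = \left(\left(0 + 15\right) + 27\right)^{2} = \left(15 + 27\right)^{2} = 42^{2} = 1764$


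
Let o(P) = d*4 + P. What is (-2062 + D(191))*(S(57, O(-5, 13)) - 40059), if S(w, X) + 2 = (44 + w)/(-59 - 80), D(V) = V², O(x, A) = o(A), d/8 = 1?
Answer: -191664955020/139 ≈ -1.3789e+9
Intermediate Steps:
d = 8 (d = 8*1 = 8)
o(P) = 32 + P (o(P) = 8*4 + P = 32 + P)
O(x, A) = 32 + A
S(w, X) = -322/139 - w/139 (S(w, X) = -2 + (44 + w)/(-59 - 80) = -2 + (44 + w)/(-139) = -2 + (44 + w)*(-1/139) = -2 + (-44/139 - w/139) = -322/139 - w/139)
(-2062 + D(191))*(S(57, O(-5, 13)) - 40059) = (-2062 + 191²)*((-322/139 - 1/139*57) - 40059) = (-2062 + 36481)*((-322/139 - 57/139) - 40059) = 34419*(-379/139 - 40059) = 34419*(-5568580/139) = -191664955020/139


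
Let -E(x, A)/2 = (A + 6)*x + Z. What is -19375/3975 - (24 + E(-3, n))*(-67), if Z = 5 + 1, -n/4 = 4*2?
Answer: -1534807/159 ≈ -9652.9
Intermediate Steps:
n = -32 (n = -16*2 = -4*8 = -32)
Z = 6
E(x, A) = -12 - 2*x*(6 + A) (E(x, A) = -2*((A + 6)*x + 6) = -2*((6 + A)*x + 6) = -2*(x*(6 + A) + 6) = -2*(6 + x*(6 + A)) = -12 - 2*x*(6 + A))
-19375/3975 - (24 + E(-3, n))*(-67) = -19375/3975 - (24 + (-12 - 12*(-3) - 2*(-32)*(-3)))*(-67) = -19375*1/3975 - (24 + (-12 + 36 - 192))*(-67) = -775/159 - (24 - 168)*(-67) = -775/159 - (-144)*(-67) = -775/159 - 1*9648 = -775/159 - 9648 = -1534807/159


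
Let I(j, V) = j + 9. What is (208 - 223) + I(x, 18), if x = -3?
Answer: -9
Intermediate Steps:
I(j, V) = 9 + j
(208 - 223) + I(x, 18) = (208 - 223) + (9 - 3) = -15 + 6 = -9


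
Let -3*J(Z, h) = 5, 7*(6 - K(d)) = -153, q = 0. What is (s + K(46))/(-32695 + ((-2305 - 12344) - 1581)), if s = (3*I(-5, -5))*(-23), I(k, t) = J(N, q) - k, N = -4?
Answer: 283/68495 ≈ 0.0041317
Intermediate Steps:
K(d) = 195/7 (K(d) = 6 - ⅐*(-153) = 6 + 153/7 = 195/7)
J(Z, h) = -5/3 (J(Z, h) = -⅓*5 = -5/3)
I(k, t) = -5/3 - k
s = -230 (s = (3*(-5/3 - 1*(-5)))*(-23) = (3*(-5/3 + 5))*(-23) = (3*(10/3))*(-23) = 10*(-23) = -230)
(s + K(46))/(-32695 + ((-2305 - 12344) - 1581)) = (-230 + 195/7)/(-32695 + ((-2305 - 12344) - 1581)) = -1415/(7*(-32695 + (-14649 - 1581))) = -1415/(7*(-32695 - 16230)) = -1415/7/(-48925) = -1415/7*(-1/48925) = 283/68495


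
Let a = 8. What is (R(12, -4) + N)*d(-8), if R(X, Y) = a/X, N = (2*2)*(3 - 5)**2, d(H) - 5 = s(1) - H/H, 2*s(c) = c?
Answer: 75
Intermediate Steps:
s(c) = c/2
d(H) = 9/2 (d(H) = 5 + ((1/2)*1 - H/H) = 5 + (1/2 - 1*1) = 5 + (1/2 - 1) = 5 - 1/2 = 9/2)
N = 16 (N = 4*(-2)**2 = 4*4 = 16)
R(X, Y) = 8/X
(R(12, -4) + N)*d(-8) = (8/12 + 16)*(9/2) = (8*(1/12) + 16)*(9/2) = (2/3 + 16)*(9/2) = (50/3)*(9/2) = 75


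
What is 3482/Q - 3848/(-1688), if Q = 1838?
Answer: 809390/193909 ≈ 4.1741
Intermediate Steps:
3482/Q - 3848/(-1688) = 3482/1838 - 3848/(-1688) = 3482*(1/1838) - 3848*(-1/1688) = 1741/919 + 481/211 = 809390/193909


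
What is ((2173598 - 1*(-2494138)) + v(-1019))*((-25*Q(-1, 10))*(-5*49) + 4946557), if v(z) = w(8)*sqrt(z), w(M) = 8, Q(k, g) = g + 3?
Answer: 23460890663952 + 40209456*I*sqrt(1019) ≈ 2.3461e+13 + 1.2836e+9*I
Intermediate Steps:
Q(k, g) = 3 + g
v(z) = 8*sqrt(z)
((2173598 - 1*(-2494138)) + v(-1019))*((-25*Q(-1, 10))*(-5*49) + 4946557) = ((2173598 - 1*(-2494138)) + 8*sqrt(-1019))*((-25*(3 + 10))*(-5*49) + 4946557) = ((2173598 + 2494138) + 8*(I*sqrt(1019)))*(-25*13*(-245) + 4946557) = (4667736 + 8*I*sqrt(1019))*(-325*(-245) + 4946557) = (4667736 + 8*I*sqrt(1019))*(79625 + 4946557) = (4667736 + 8*I*sqrt(1019))*5026182 = 23460890663952 + 40209456*I*sqrt(1019)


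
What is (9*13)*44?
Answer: 5148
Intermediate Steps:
(9*13)*44 = 117*44 = 5148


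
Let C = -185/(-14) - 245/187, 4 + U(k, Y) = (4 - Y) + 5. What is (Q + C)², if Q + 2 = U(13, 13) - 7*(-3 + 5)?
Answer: 1002798889/6853924 ≈ 146.31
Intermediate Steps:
U(k, Y) = 5 - Y (U(k, Y) = -4 + ((4 - Y) + 5) = -4 + (9 - Y) = 5 - Y)
Q = -24 (Q = -2 + ((5 - 1*13) - 7*(-3 + 5)) = -2 + ((5 - 13) - 7*2) = -2 + (-8 - 1*14) = -2 + (-8 - 14) = -2 - 22 = -24)
C = 31165/2618 (C = -185*(-1/14) - 245*1/187 = 185/14 - 245/187 = 31165/2618 ≈ 11.904)
(Q + C)² = (-24 + 31165/2618)² = (-31667/2618)² = 1002798889/6853924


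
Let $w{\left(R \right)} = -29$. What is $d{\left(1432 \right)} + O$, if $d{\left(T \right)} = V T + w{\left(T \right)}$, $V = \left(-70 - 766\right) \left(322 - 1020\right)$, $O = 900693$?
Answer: $836512760$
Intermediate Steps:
$V = 583528$ ($V = \left(-836\right) \left(-698\right) = 583528$)
$d{\left(T \right)} = -29 + 583528 T$ ($d{\left(T \right)} = 583528 T - 29 = -29 + 583528 T$)
$d{\left(1432 \right)} + O = \left(-29 + 583528 \cdot 1432\right) + 900693 = \left(-29 + 835612096\right) + 900693 = 835612067 + 900693 = 836512760$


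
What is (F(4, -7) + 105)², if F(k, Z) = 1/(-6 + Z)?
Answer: 1860496/169 ≈ 11009.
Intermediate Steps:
(F(4, -7) + 105)² = (1/(-6 - 7) + 105)² = (1/(-13) + 105)² = (-1/13 + 105)² = (1364/13)² = 1860496/169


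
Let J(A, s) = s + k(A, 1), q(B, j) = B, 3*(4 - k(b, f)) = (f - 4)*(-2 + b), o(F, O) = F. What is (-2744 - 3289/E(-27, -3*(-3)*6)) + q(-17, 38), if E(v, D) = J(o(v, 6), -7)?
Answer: -85063/32 ≈ -2658.2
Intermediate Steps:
k(b, f) = 4 - (-4 + f)*(-2 + b)/3 (k(b, f) = 4 - (f - 4)*(-2 + b)/3 = 4 - (-4 + f)*(-2 + b)/3)
J(A, s) = 2 + A + s (J(A, s) = s + (4/3 + (2/3)*1 + 4*A/3 - 1/3*A*1) = s + (4/3 + 2/3 + 4*A/3 - A/3) = s + (2 + A) = 2 + A + s)
E(v, D) = -5 + v (E(v, D) = 2 + v - 7 = -5 + v)
(-2744 - 3289/E(-27, -3*(-3)*6)) + q(-17, 38) = (-2744 - 3289/(-5 - 27)) - 17 = (-2744 - 3289/(-32)) - 17 = (-2744 - 3289*(-1/32)) - 17 = (-2744 + 3289/32) - 17 = -84519/32 - 17 = -85063/32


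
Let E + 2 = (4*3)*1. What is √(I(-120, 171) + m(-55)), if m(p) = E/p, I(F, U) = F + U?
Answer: √6149/11 ≈ 7.1287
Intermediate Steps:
E = 10 (E = -2 + (4*3)*1 = -2 + 12*1 = -2 + 12 = 10)
m(p) = 10/p
√(I(-120, 171) + m(-55)) = √((-120 + 171) + 10/(-55)) = √(51 + 10*(-1/55)) = √(51 - 2/11) = √(559/11) = √6149/11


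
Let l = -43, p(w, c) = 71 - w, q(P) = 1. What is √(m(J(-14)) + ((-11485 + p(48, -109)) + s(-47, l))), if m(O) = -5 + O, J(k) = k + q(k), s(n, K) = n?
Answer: I*√11527 ≈ 107.36*I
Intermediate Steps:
J(k) = 1 + k (J(k) = k + 1 = 1 + k)
√(m(J(-14)) + ((-11485 + p(48, -109)) + s(-47, l))) = √((-5 + (1 - 14)) + ((-11485 + (71 - 1*48)) - 47)) = √((-5 - 13) + ((-11485 + (71 - 48)) - 47)) = √(-18 + ((-11485 + 23) - 47)) = √(-18 + (-11462 - 47)) = √(-18 - 11509) = √(-11527) = I*√11527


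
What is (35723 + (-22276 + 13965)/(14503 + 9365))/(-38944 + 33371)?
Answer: -852628253/133016364 ≈ -6.4100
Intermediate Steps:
(35723 + (-22276 + 13965)/(14503 + 9365))/(-38944 + 33371) = (35723 - 8311/23868)/(-5573) = (35723 - 8311*1/23868)*(-1/5573) = (35723 - 8311/23868)*(-1/5573) = (852628253/23868)*(-1/5573) = -852628253/133016364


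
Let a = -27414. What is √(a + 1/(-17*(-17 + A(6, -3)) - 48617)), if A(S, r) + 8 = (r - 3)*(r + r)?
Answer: I*√333140301393/3486 ≈ 165.57*I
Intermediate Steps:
A(S, r) = -8 + 2*r*(-3 + r) (A(S, r) = -8 + (r - 3)*(r + r) = -8 + (-3 + r)*(2*r) = -8 + 2*r*(-3 + r))
√(a + 1/(-17*(-17 + A(6, -3)) - 48617)) = √(-27414 + 1/(-17*(-17 + (-8 - 6*(-3) + 2*(-3)²)) - 48617)) = √(-27414 + 1/(-17*(-17 + (-8 + 18 + 2*9)) - 48617)) = √(-27414 + 1/(-17*(-17 + (-8 + 18 + 18)) - 48617)) = √(-27414 + 1/(-17*(-17 + 28) - 48617)) = √(-27414 + 1/(-17*11 - 48617)) = √(-27414 + 1/(-187 - 48617)) = √(-27414 + 1/(-48804)) = √(-27414 - 1/48804) = √(-1337912857/48804) = I*√333140301393/3486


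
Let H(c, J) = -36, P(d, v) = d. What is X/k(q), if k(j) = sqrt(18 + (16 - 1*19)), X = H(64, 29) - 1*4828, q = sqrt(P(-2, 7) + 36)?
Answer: -4864*sqrt(15)/15 ≈ -1255.9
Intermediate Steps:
q = sqrt(34) (q = sqrt(-2 + 36) = sqrt(34) ≈ 5.8309)
X = -4864 (X = -36 - 1*4828 = -36 - 4828 = -4864)
k(j) = sqrt(15) (k(j) = sqrt(18 + (16 - 19)) = sqrt(18 - 3) = sqrt(15))
X/k(q) = -4864*sqrt(15)/15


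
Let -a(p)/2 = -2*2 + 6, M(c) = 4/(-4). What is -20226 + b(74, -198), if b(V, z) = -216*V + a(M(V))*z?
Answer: -35418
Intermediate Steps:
M(c) = -1 (M(c) = 4*(-¼) = -1)
a(p) = -4 (a(p) = -2*(-2*2 + 6) = -2*(-4 + 6) = -2*2 = -4)
b(V, z) = -216*V - 4*z
-20226 + b(74, -198) = -20226 + (-216*74 - 4*(-198)) = -20226 + (-15984 + 792) = -20226 - 15192 = -35418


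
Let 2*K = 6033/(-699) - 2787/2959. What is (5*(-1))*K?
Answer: 16499800/689447 ≈ 23.932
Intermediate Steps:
K = -3299960/689447 (K = (6033/(-699) - 2787/2959)/2 = (6033*(-1/699) - 2787*1/2959)/2 = (-2011/233 - 2787/2959)/2 = (½)*(-6599920/689447) = -3299960/689447 ≈ -4.7864)
(5*(-1))*K = (5*(-1))*(-3299960/689447) = -5*(-3299960/689447) = 16499800/689447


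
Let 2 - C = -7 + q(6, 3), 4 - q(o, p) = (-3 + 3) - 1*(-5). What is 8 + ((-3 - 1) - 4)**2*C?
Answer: 648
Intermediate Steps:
q(o, p) = -1 (q(o, p) = 4 - ((-3 + 3) - 1*(-5)) = 4 - (0 + 5) = 4 - 1*5 = 4 - 5 = -1)
C = 10 (C = 2 - (-7 - 1) = 2 - 1*(-8) = 2 + 8 = 10)
8 + ((-3 - 1) - 4)**2*C = 8 + ((-3 - 1) - 4)**2*10 = 8 + (-4 - 4)**2*10 = 8 + (-8)**2*10 = 8 + 64*10 = 8 + 640 = 648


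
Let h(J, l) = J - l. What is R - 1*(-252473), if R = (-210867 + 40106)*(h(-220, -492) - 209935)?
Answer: 35802516016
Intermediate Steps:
R = 35802263543 (R = (-210867 + 40106)*((-220 - 1*(-492)) - 209935) = -170761*((-220 + 492) - 209935) = -170761*(272 - 209935) = -170761*(-209663) = 35802263543)
R - 1*(-252473) = 35802263543 - 1*(-252473) = 35802263543 + 252473 = 35802516016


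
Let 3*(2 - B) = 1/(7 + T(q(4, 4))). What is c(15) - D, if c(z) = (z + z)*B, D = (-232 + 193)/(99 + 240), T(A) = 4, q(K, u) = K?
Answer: 73593/1243 ≈ 59.206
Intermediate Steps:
D = -13/113 (D = -39/339 = -39*1/339 = -13/113 ≈ -0.11504)
B = 65/33 (B = 2 - 1/(3*(7 + 4)) = 2 - 1/3/11 = 2 - 1/3*1/11 = 2 - 1/33 = 65/33 ≈ 1.9697)
c(z) = 130*z/33 (c(z) = (z + z)*(65/33) = (2*z)*(65/33) = 130*z/33)
c(15) - D = (130/33)*15 - 1*(-13/113) = 650/11 + 13/113 = 73593/1243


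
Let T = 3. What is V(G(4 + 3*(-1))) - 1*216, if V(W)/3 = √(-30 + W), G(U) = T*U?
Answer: -216 + 9*I*√3 ≈ -216.0 + 15.588*I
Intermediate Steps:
G(U) = 3*U
V(W) = 3*√(-30 + W)
V(G(4 + 3*(-1))) - 1*216 = 3*√(-30 + 3*(4 + 3*(-1))) - 1*216 = 3*√(-30 + 3*(4 - 3)) - 216 = 3*√(-30 + 3*1) - 216 = 3*√(-30 + 3) - 216 = 3*√(-27) - 216 = 3*(3*I*√3) - 216 = 9*I*√3 - 216 = -216 + 9*I*√3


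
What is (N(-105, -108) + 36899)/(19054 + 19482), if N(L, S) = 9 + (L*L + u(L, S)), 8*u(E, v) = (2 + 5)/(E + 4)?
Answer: 38729857/31137088 ≈ 1.2438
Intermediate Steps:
u(E, v) = 7/(8*(4 + E)) (u(E, v) = ((2 + 5)/(E + 4))/8 = (7/(4 + E))/8 = 7/(8*(4 + E)))
N(L, S) = 9 + L² + 7/(8*(4 + L)) (N(L, S) = 9 + (L*L + 7/(8*(4 + L))) = 9 + (L² + 7/(8*(4 + L))) = 9 + L² + 7/(8*(4 + L)))
(N(-105, -108) + 36899)/(19054 + 19482) = ((7/8 + (4 - 105)*(9 + (-105)²))/(4 - 105) + 36899)/(19054 + 19482) = ((7/8 - 101*(9 + 11025))/(-101) + 36899)/38536 = (-(7/8 - 101*11034)/101 + 36899)*(1/38536) = (-(7/8 - 1114434)/101 + 36899)*(1/38536) = (-1/101*(-8915465/8) + 36899)*(1/38536) = (8915465/808 + 36899)*(1/38536) = (38729857/808)*(1/38536) = 38729857/31137088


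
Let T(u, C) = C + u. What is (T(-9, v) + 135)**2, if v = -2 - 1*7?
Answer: 13689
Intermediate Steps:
v = -9 (v = -2 - 7 = -9)
(T(-9, v) + 135)**2 = ((-9 - 9) + 135)**2 = (-18 + 135)**2 = 117**2 = 13689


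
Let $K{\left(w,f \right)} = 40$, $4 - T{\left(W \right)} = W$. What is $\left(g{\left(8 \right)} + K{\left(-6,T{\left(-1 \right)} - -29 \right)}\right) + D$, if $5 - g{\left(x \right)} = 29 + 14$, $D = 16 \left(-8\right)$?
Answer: $-126$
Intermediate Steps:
$D = -128$
$T{\left(W \right)} = 4 - W$
$g{\left(x \right)} = -38$ ($g{\left(x \right)} = 5 - \left(29 + 14\right) = 5 - 43 = -38$)
$\left(g{\left(8 \right)} + K{\left(-6,T{\left(-1 \right)} - -29 \right)}\right) + D = \left(-38 + 40\right) - 128 = 2 - 128 = -126$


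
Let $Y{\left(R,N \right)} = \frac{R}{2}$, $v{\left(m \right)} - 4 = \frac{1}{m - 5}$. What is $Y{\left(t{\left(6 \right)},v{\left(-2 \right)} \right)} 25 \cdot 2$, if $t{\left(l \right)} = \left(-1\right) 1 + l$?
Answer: $125$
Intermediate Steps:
$v{\left(m \right)} = 4 + \frac{1}{-5 + m}$ ($v{\left(m \right)} = 4 + \frac{1}{m - 5} = 4 + \frac{1}{-5 + m}$)
$t{\left(l \right)} = -1 + l$
$Y{\left(R,N \right)} = \frac{R}{2}$ ($Y{\left(R,N \right)} = R \frac{1}{2} = \frac{R}{2}$)
$Y{\left(t{\left(6 \right)},v{\left(-2 \right)} \right)} 25 \cdot 2 = \frac{-1 + 6}{2} \cdot 25 \cdot 2 = \frac{1}{2} \cdot 5 \cdot 25 \cdot 2 = \frac{5}{2} \cdot 25 \cdot 2 = \frac{125}{2} \cdot 2 = 125$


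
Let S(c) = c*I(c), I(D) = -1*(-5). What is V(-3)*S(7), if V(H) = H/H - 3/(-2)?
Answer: 175/2 ≈ 87.500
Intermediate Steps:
I(D) = 5
V(H) = 5/2 (V(H) = 1 - 3*(-½) = 1 + 3/2 = 5/2)
S(c) = 5*c (S(c) = c*5 = 5*c)
V(-3)*S(7) = 5*(5*7)/2 = (5/2)*35 = 175/2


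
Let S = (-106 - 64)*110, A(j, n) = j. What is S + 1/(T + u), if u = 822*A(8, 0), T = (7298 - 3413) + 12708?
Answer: -433260299/23169 ≈ -18700.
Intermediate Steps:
T = 16593 (T = 3885 + 12708 = 16593)
u = 6576 (u = 822*8 = 6576)
S = -18700 (S = -170*110 = -18700)
S + 1/(T + u) = -18700 + 1/(16593 + 6576) = -18700 + 1/23169 = -433260299/23169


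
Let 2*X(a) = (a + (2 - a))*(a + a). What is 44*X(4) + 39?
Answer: 391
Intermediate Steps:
X(a) = 2*a (X(a) = ((a + (2 - a))*(a + a))/2 = (2*(2*a))/2 = (4*a)/2 = 2*a)
44*X(4) + 39 = 44*(2*4) + 39 = 44*8 + 39 = 352 + 39 = 391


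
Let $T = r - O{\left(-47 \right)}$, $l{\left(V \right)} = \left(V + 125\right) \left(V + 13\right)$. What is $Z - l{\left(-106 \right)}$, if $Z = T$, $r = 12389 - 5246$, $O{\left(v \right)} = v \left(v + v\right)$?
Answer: $4492$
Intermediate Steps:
$O{\left(v \right)} = 2 v^{2}$ ($O{\left(v \right)} = v 2 v = 2 v^{2}$)
$l{\left(V \right)} = \left(13 + V\right) \left(125 + V\right)$ ($l{\left(V \right)} = \left(125 + V\right) \left(13 + V\right) = \left(13 + V\right) \left(125 + V\right)$)
$r = 7143$ ($r = 12389 - 5246 = 7143$)
$T = 2725$ ($T = 7143 - 2 \left(-47\right)^{2} = 7143 - 2 \cdot 2209 = 7143 - 4418 = 2725$)
$Z = 2725$
$Z - l{\left(-106 \right)} = 2725 - \left(1625 + \left(-106\right)^{2} + 138 \left(-106\right)\right) = 2725 - \left(1625 + 11236 - 14628\right) = 2725 - -1767 = 2725 + 1767 = 4492$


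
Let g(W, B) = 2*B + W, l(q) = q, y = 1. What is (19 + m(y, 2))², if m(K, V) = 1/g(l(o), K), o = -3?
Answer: 324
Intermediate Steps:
g(W, B) = W + 2*B
m(K, V) = 1/(-3 + 2*K)
(19 + m(y, 2))² = (19 + 1/(-3 + 2*1))² = (19 + 1/(-3 + 2))² = (19 + 1/(-1))² = (19 - 1)² = 18² = 324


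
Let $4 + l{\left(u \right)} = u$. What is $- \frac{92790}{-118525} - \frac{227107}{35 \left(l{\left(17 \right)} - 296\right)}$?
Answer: $\frac{222695537}{9391921} \approx 23.711$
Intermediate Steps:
$l{\left(u \right)} = -4 + u$
$- \frac{92790}{-118525} - \frac{227107}{35 \left(l{\left(17 \right)} - 296\right)} = - \frac{92790}{-118525} - \frac{227107}{35 \left(\left(-4 + 17\right) - 296\right)} = \left(-92790\right) \left(- \frac{1}{118525}\right) - \frac{227107}{35 \left(13 - 296\right)} = \frac{18558}{23705} - \frac{227107}{35 \left(-283\right)} = \frac{18558}{23705} - \frac{227107}{-9905} = \frac{18558}{23705} - - \frac{227107}{9905} = \frac{18558}{23705} + \frac{227107}{9905} = \frac{222695537}{9391921}$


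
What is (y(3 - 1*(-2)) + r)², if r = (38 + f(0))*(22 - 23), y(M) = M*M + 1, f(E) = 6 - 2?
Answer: 256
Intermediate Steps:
f(E) = 4
y(M) = 1 + M² (y(M) = M² + 1 = 1 + M²)
r = -42 (r = (38 + 4)*(22 - 23) = 42*(-1) = -42)
(y(3 - 1*(-2)) + r)² = ((1 + (3 - 1*(-2))²) - 42)² = ((1 + (3 + 2)²) - 42)² = ((1 + 5²) - 42)² = ((1 + 25) - 42)² = (26 - 42)² = (-16)² = 256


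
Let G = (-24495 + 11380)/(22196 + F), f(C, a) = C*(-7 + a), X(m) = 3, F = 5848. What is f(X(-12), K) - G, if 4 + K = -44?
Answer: -4614145/28044 ≈ -164.53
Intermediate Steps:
K = -48 (K = -4 - 44 = -48)
G = -13115/28044 (G = (-24495 + 11380)/(22196 + 5848) = -13115/28044 ≈ -0.46766)
f(X(-12), K) - G = 3*(-7 - 48) - 1*(-13115/28044) = 3*(-55) + 13115/28044 = -165 + 13115/28044 = -4614145/28044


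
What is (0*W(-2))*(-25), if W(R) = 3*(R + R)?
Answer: 0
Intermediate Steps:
W(R) = 6*R (W(R) = 3*(2*R) = 6*R)
(0*W(-2))*(-25) = (0*(6*(-2)))*(-25) = (0*(-12))*(-25) = 0*(-25) = 0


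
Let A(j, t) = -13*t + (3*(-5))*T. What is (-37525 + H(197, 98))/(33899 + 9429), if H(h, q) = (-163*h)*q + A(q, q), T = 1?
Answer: -796423/10832 ≈ -73.525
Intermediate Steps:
A(j, t) = -15 - 13*t (A(j, t) = -13*t + (3*(-5))*1 = -13*t - 15*1 = -13*t - 15 = -15 - 13*t)
H(h, q) = -15 - 13*q - 163*h*q (H(h, q) = (-163*h)*q + (-15 - 13*q) = -163*h*q + (-15 - 13*q) = -15 - 13*q - 163*h*q)
(-37525 + H(197, 98))/(33899 + 9429) = (-37525 + (-15 - 13*98 - 163*197*98))/(33899 + 9429) = (-37525 + (-15 - 1274 - 3146878))/43328 = (-37525 - 3148167)*(1/43328) = -3185692*1/43328 = -796423/10832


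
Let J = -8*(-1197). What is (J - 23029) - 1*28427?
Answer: -41880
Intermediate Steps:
J = 9576
(J - 23029) - 1*28427 = (9576 - 23029) - 1*28427 = -13453 - 28427 = -41880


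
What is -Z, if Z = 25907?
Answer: -25907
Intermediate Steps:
-Z = -1*25907 = -25907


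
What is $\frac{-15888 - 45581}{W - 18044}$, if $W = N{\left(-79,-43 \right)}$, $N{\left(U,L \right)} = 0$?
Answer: $\frac{61469}{18044} \approx 3.4066$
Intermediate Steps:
$W = 0$
$\frac{-15888 - 45581}{W - 18044} = \frac{-15888 - 45581}{0 - 18044} = - \frac{61469}{-18044} = \left(-61469\right) \left(- \frac{1}{18044}\right) = \frac{61469}{18044}$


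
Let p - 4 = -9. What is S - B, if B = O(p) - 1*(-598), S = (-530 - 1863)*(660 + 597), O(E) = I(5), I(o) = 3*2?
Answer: -3008605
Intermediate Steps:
I(o) = 6
p = -5 (p = 4 - 9 = -5)
O(E) = 6
S = -3008001 (S = -2393*1257 = -3008001)
B = 604 (B = 6 - 1*(-598) = 6 + 598 = 604)
S - B = -3008001 - 1*604 = -3008001 - 604 = -3008605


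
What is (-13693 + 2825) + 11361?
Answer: 493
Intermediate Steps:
(-13693 + 2825) + 11361 = -10868 + 11361 = 493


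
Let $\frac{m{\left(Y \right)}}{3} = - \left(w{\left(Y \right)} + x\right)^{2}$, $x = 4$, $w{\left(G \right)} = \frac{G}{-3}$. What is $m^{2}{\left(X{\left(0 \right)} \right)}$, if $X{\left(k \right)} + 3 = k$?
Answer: $5625$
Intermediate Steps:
$X{\left(k \right)} = -3 + k$
$w{\left(G \right)} = - \frac{G}{3}$ ($w{\left(G \right)} = G \left(- \frac{1}{3}\right) = - \frac{G}{3}$)
$m{\left(Y \right)} = - 3 \left(4 - \frac{Y}{3}\right)^{2}$ ($m{\left(Y \right)} = 3 \left(- \left(- \frac{Y}{3} + 4\right)^{2}\right) = 3 \left(- \left(4 - \frac{Y}{3}\right)^{2}\right) = - 3 \left(4 - \frac{Y}{3}\right)^{2}$)
$m^{2}{\left(X{\left(0 \right)} \right)} = \left(- \frac{\left(-12 + \left(-3 + 0\right)\right)^{2}}{3}\right)^{2} = \left(- \frac{\left(-12 - 3\right)^{2}}{3}\right)^{2} = \left(- \frac{\left(-15\right)^{2}}{3}\right)^{2} = \left(\left(- \frac{1}{3}\right) 225\right)^{2} = \left(-75\right)^{2} = 5625$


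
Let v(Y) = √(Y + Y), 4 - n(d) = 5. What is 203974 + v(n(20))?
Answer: 203974 + I*√2 ≈ 2.0397e+5 + 1.4142*I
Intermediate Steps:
n(d) = -1 (n(d) = 4 - 1*5 = 4 - 5 = -1)
v(Y) = √2*√Y (v(Y) = √(2*Y) = √2*√Y)
203974 + v(n(20)) = 203974 + √2*√(-1) = 203974 + √2*I = 203974 + I*√2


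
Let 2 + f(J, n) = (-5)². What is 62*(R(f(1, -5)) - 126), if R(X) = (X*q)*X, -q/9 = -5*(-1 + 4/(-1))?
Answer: -7387362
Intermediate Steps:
q = -225 (q = -(-45)*(-1 + 4/(-1)) = -(-45)*(-1 + 4*(-1)) = -(-45)*(-1 - 4) = -(-45)*(-5) = -9*25 = -225)
f(J, n) = 23 (f(J, n) = -2 + (-5)² = -2 + 25 = 23)
R(X) = -225*X² (R(X) = (X*(-225))*X = (-225*X)*X = -225*X²)
62*(R(f(1, -5)) - 126) = 62*(-225*23² - 126) = 62*(-225*529 - 126) = 62*(-119025 - 126) = 62*(-119151) = -7387362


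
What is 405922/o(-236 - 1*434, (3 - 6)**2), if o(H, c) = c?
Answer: 405922/9 ≈ 45102.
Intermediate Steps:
405922/o(-236 - 1*434, (3 - 6)**2) = 405922/((3 - 6)**2) = 405922/((-3)**2) = 405922/9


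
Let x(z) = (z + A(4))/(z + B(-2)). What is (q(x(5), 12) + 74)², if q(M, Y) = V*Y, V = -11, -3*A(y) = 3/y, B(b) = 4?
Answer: 3364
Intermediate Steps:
A(y) = -1/y
x(z) = (-¼ + z)/(4 + z) (x(z) = (z - 1/4)/(z + 4) = (z - 1*¼)/(4 + z) = (z - ¼)/(4 + z) = (-¼ + z)/(4 + z))
q(M, Y) = -11*Y
(q(x(5), 12) + 74)² = (-11*12 + 74)² = (-132 + 74)² = (-58)² = 3364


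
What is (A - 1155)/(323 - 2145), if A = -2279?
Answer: 1717/911 ≈ 1.8847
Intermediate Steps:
(A - 1155)/(323 - 2145) = (-2279 - 1155)/(323 - 2145) = -3434/(-1822) = -3434*(-1/1822) = 1717/911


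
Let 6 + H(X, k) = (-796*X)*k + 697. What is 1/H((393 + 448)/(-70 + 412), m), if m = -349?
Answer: 171/116934743 ≈ 1.4624e-6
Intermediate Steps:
H(X, k) = 691 - 796*X*k (H(X, k) = -6 + ((-796*X)*k + 697) = -6 + (-796*X*k + 697) = -6 + (697 - 796*X*k) = 691 - 796*X*k)
1/H((393 + 448)/(-70 + 412), m) = 1/(691 - 796*(393 + 448)/(-70 + 412)*(-349)) = 1/(691 - 796*841/342*(-349)) = 1/(691 + 116816582/171) = 1/(116934743/171) = 171/116934743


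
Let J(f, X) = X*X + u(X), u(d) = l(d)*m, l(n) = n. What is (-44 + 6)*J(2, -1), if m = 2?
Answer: 38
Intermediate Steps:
u(d) = 2*d (u(d) = d*2 = 2*d)
J(f, X) = X**2 + 2*X (J(f, X) = X*X + 2*X = X**2 + 2*X)
(-44 + 6)*J(2, -1) = (-44 + 6)*(-(2 - 1)) = -(-38) = -38*(-1) = 38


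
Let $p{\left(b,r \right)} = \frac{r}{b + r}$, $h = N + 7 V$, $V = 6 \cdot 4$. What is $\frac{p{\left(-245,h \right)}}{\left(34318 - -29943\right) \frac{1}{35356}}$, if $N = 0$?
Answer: $- \frac{848544}{706871} \approx -1.2004$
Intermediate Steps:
$V = 24$
$h = 168$ ($h = 0 + 7 \cdot 24 = 0 + 168 = 168$)
$\frac{p{\left(-245,h \right)}}{\left(34318 - -29943\right) \frac{1}{35356}} = \frac{168 \frac{1}{-245 + 168}}{\left(34318 - -29943\right) \frac{1}{35356}} = \frac{168 \frac{1}{-77}}{\left(34318 + 29943\right) \frac{1}{35356}} = \frac{168 \left(- \frac{1}{77}\right)}{64261 \cdot \frac{1}{35356}} = - \frac{24}{11 \cdot \frac{64261}{35356}} = \left(- \frac{24}{11}\right) \frac{35356}{64261} = - \frac{848544}{706871}$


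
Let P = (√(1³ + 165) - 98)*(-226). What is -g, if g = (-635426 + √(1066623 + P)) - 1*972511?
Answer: 1607937 - √(1088771 - 226*√166) ≈ 1.6069e+6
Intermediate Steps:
P = 22148 - 226*√166 (P = (√(1 + 165) - 98)*(-226) = (√166 - 98)*(-226) = (-98 + √166)*(-226) = 22148 - 226*√166 ≈ 19236.)
g = -1607937 + √(1088771 - 226*√166) (g = (-635426 + √(1066623 + (22148 - 226*√166))) - 1*972511 = (-635426 + √(1088771 - 226*√166)) - 972511 = -1607937 + √(1088771 - 226*√166) ≈ -1.6069e+6)
-g = -(-1607937 + √(1088771 - 226*√166)) = 1607937 - √(1088771 - 226*√166)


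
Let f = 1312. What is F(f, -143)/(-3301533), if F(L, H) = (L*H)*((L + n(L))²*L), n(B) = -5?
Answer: 420489235831808/3301533 ≈ 1.2736e+8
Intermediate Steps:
F(L, H) = H*L²*(-5 + L)² (F(L, H) = (L*H)*((L - 5)²*L) = (H*L)*((-5 + L)²*L) = (H*L)*(L*(-5 + L)²) = H*L²*(-5 + L)²)
F(f, -143)/(-3301533) = -143*1312²*(-5 + 1312)²/(-3301533) = -143*1721344*1307²*(-1/3301533) = -143*1721344*1708249*(-1/3301533) = -420489235831808*(-1/3301533) = 420489235831808/3301533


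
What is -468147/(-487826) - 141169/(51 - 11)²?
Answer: -34058436697/390260800 ≈ -87.271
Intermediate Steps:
-468147/(-487826) - 141169/(51 - 11)² = -468147*(-1/487826) - 141169/(40²) = 468147/487826 - 141169/1600 = -34058436697/390260800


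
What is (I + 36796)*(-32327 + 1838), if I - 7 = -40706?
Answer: 118998567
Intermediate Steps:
I = -40699 (I = 7 - 40706 = -40699)
(I + 36796)*(-32327 + 1838) = (-40699 + 36796)*(-32327 + 1838) = -3903*(-30489) = 118998567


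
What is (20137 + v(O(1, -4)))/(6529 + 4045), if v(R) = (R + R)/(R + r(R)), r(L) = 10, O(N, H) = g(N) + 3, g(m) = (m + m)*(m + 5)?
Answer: 5923/3110 ≈ 1.9045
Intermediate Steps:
g(m) = 2*m*(5 + m) (g(m) = (2*m)*(5 + m) = 2*m*(5 + m))
O(N, H) = 3 + 2*N*(5 + N) (O(N, H) = 2*N*(5 + N) + 3 = 3 + 2*N*(5 + N))
v(R) = 2*R/(10 + R) (v(R) = (R + R)/(R + 10) = (2*R)/(10 + R) = 2*R/(10 + R))
(20137 + v(O(1, -4)))/(6529 + 4045) = (20137 + 2*(3 + 2*1*(5 + 1))/(10 + (3 + 2*1*(5 + 1))))/(6529 + 4045) = (20137 + 2*(3 + 2*1*6)/(10 + (3 + 2*1*6)))/10574 = (20137 + 2*(3 + 12)/(10 + (3 + 12)))*(1/10574) = (20137 + 2*15/(10 + 15))*(1/10574) = (20137 + 2*15/25)*(1/10574) = (20137 + 2*15*(1/25))*(1/10574) = (20137 + 6/5)*(1/10574) = (100691/5)*(1/10574) = 5923/3110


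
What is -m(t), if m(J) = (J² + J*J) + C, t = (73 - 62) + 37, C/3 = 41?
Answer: -4731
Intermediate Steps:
C = 123 (C = 3*41 = 123)
t = 48 (t = 11 + 37 = 48)
m(J) = 123 + 2*J² (m(J) = (J² + J*J) + 123 = (J² + J²) + 123 = 2*J² + 123 = 123 + 2*J²)
-m(t) = -(123 + 2*48²) = -(123 + 2*2304) = -(123 + 4608) = -1*4731 = -4731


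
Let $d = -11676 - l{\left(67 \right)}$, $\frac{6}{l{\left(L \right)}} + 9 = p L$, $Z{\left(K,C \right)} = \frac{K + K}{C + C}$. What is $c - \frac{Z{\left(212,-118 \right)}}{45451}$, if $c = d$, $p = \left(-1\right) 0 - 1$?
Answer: $- \frac{1189789685137}{101901142} \approx -11676.0$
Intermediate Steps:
$Z{\left(K,C \right)} = \frac{K}{C}$ ($Z{\left(K,C \right)} = \frac{2 K}{2 C} = 2 K \frac{1}{2 C} = \frac{K}{C}$)
$p = -1$ ($p = 0 - 1 = -1$)
$l{\left(L \right)} = \frac{6}{-9 - L}$
$d = - \frac{443685}{38}$ ($d = -11676 - \frac{6}{-9 - 67} = -11676 - \frac{6}{-76} = -11676 - 6 \left(- \frac{1}{76}\right) = -11676 - - \frac{3}{38} = -11676 + \frac{3}{38} = - \frac{443685}{38} \approx -11676.0$)
$c = - \frac{443685}{38} \approx -11676.0$
$c - \frac{Z{\left(212,-118 \right)}}{45451} = - \frac{443685}{38} - \frac{212 \frac{1}{-118}}{45451} = - \frac{443685}{38} - 212 \left(- \frac{1}{118}\right) \frac{1}{45451} = - \frac{443685}{38} - \left(- \frac{106}{59}\right) \frac{1}{45451} = - \frac{443685}{38} - - \frac{106}{2681609} = - \frac{443685}{38} + \frac{106}{2681609} = - \frac{1189789685137}{101901142}$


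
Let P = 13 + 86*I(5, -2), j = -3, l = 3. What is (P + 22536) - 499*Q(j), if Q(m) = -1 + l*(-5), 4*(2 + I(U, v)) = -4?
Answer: 30275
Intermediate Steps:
I(U, v) = -3 (I(U, v) = -2 + (¼)*(-4) = -2 - 1 = -3)
Q(m) = -16 (Q(m) = -1 + 3*(-5) = -1 - 15 = -16)
P = -245 (P = 13 + 86*(-3) = 13 - 258 = -245)
(P + 22536) - 499*Q(j) = (-245 + 22536) - 499*(-16) = 22291 + 7984 = 30275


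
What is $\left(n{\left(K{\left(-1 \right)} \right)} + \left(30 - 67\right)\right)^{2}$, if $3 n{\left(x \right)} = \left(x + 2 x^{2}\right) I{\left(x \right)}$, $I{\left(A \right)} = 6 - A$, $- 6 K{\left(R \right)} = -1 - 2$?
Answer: $\frac{44521}{36} \approx 1236.7$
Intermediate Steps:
$K{\left(R \right)} = \frac{1}{2}$ ($K{\left(R \right)} = - \frac{-1 - 2}{6} = \left(- \frac{1}{6}\right) \left(-3\right) = \frac{1}{2}$)
$n{\left(x \right)} = \frac{\left(6 - x\right) \left(x + 2 x^{2}\right)}{3}$ ($n{\left(x \right)} = \frac{\left(x + 2 x^{2}\right) \left(6 - x\right)}{3} = \frac{\left(6 - x\right) \left(x + 2 x^{2}\right)}{3}$)
$\left(n{\left(K{\left(-1 \right)} \right)} + \left(30 - 67\right)\right)^{2} = \left(\left(- \frac{1}{3}\right) \frac{1}{2} \left(1 + 2 \cdot \frac{1}{2}\right) \left(-6 + \frac{1}{2}\right) + \left(30 - 67\right)\right)^{2} = \left(\left(- \frac{1}{3}\right) \frac{1}{2} \left(1 + 1\right) \left(- \frac{11}{2}\right) - 37\right)^{2} = \left(\left(- \frac{1}{3}\right) \frac{1}{2} \cdot 2 \left(- \frac{11}{2}\right) - 37\right)^{2} = \left(\frac{11}{6} - 37\right)^{2} = \left(- \frac{211}{6}\right)^{2} = \frac{44521}{36}$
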